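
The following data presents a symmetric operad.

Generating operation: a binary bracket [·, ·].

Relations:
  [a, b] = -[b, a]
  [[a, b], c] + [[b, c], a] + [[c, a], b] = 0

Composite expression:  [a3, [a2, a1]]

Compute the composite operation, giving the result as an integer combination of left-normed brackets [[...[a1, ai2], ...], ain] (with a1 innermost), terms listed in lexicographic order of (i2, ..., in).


[[a1, a2], a3]

A multilinear Lie element is pinned by a1-initial words (a1 innermost).
Composite bracket: [a3, [a2, a1]]
Full expansion: 4 signed words from ab - ba (2^2 = 4).
Only words starting with a1 matter:
  from a1a2a3, sign +1: term +[[a1, a2], a3]


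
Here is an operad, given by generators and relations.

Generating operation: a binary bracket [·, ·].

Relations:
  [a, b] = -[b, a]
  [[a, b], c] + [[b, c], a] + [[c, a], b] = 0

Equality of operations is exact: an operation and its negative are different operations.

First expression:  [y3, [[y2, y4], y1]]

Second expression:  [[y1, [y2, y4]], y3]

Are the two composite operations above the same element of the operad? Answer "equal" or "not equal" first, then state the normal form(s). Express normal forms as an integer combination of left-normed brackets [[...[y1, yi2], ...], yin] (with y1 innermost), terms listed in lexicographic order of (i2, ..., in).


equal: each reduces to [[[y1, y2], y4], y3] - [[[y1, y4], y2], y3]

The first composite normalizes to [[[y1, y2], y4], y3] - [[[y1, y4], y2], y3]
The second composite normalizes to [[[y1, y2], y4], y3] - [[[y1, y4], y2], y3]
The forms coincide; equal.


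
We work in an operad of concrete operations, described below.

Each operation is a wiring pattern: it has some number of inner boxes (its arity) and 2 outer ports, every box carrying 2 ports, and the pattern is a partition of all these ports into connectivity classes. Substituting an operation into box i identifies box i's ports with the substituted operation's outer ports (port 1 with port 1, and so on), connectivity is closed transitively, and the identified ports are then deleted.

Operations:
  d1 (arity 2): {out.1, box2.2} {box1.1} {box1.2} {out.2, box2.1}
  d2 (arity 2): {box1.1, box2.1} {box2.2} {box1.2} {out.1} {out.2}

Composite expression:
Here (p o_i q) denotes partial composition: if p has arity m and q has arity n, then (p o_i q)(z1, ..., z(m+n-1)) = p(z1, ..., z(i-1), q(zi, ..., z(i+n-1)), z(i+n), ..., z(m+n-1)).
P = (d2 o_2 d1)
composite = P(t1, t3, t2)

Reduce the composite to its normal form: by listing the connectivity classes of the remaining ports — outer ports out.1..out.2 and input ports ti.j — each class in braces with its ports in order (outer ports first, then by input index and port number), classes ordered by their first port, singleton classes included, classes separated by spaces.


{out.1} {out.2} {t1.1, t2.2} {t1.2} {t2.1} {t3.1} {t3.2}

Treat the ports identified at d2 as solder joints: merge, then drop.
stage d1: inputs (t3, t2), connectivity {out.1, t2.2} {out.2, t2.1} {t3.1} {t3.2}, out.j its boundary
stage d2: inputs (t1, t3, t2), connectivity {out.1} {out.2} {t1.1, t2.2} {t1.2} {t2.1} {t3.1} {t3.2}, out.j its boundary


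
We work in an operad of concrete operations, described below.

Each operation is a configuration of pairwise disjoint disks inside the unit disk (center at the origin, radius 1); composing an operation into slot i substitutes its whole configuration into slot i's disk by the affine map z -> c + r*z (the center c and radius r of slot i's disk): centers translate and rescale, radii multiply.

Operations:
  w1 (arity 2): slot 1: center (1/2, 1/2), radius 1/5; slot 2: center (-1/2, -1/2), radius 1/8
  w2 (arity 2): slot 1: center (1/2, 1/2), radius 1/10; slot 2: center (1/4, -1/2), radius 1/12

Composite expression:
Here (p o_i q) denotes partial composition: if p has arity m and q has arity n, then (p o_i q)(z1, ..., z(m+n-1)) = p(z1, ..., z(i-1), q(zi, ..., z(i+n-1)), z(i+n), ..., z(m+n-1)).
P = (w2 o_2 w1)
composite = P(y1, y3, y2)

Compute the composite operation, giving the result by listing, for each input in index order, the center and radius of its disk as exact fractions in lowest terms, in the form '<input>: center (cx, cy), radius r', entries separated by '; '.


y1: center (1/2, 1/2), radius 1/10; y2: center (5/24, -13/24), radius 1/96; y3: center (7/24, -11/24), radius 1/60

Each y-disk chains the slot maps above it in w2; radii multiply.
input y1: applying the 1 nested substitution gives center (1/2, 1/2), radius 1/10
input y3: applying the 2 nested substitutions gives center (7/24, -11/24), radius 1/60
input y2: applying the 2 nested substitutions gives center (5/24, -13/24), radius 1/96


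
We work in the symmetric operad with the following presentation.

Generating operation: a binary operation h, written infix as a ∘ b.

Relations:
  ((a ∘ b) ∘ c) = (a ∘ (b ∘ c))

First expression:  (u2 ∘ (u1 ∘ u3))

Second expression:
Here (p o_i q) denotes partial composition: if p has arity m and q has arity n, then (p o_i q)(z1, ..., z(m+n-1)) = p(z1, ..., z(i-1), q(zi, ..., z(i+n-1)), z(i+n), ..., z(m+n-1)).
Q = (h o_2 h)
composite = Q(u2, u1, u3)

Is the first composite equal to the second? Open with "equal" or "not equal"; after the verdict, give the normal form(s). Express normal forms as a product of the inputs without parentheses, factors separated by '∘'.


In normal form, the first expression is u2 ∘ u1 ∘ u3
In normal form, the second expression is u2 ∘ u1 ∘ u3
Identical normal forms: equal.

equal: each reduces to u2 ∘ u1 ∘ u3


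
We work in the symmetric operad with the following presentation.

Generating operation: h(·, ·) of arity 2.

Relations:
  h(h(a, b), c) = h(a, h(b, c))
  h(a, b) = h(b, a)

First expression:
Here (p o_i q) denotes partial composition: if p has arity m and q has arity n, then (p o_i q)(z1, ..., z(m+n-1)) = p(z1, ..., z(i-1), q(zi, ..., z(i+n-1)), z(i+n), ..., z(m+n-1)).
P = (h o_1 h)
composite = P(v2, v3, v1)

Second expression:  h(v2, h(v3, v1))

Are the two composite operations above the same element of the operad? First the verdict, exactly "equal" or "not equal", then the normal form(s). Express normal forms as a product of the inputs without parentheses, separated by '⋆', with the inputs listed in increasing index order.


The first expression, normalized: v1 ⋆ v2 ⋆ v3
The second expression, normalized: v1 ⋆ v2 ⋆ v3
The forms coincide; equal.

equal — both sides give v1 ⋆ v2 ⋆ v3


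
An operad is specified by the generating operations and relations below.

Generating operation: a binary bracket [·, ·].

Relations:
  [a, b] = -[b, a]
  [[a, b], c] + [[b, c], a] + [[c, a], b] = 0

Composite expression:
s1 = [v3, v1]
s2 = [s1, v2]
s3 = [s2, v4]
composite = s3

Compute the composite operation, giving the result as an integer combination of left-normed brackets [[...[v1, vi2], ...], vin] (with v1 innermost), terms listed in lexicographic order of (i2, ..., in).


-[[[v1, v3], v2], v4]

A multilinear Lie element is pinned by v1-initial words (v1 innermost).
Composite bracket: [[[v3, v1], v2], v4]
Full expansion: 8 signed words from ab - ba (2^3 = 8).
Only words starting with v1 matter:
  sign of v1v3v2v4 is -1, so it contributes -[[[v1, v3], v2], v4]


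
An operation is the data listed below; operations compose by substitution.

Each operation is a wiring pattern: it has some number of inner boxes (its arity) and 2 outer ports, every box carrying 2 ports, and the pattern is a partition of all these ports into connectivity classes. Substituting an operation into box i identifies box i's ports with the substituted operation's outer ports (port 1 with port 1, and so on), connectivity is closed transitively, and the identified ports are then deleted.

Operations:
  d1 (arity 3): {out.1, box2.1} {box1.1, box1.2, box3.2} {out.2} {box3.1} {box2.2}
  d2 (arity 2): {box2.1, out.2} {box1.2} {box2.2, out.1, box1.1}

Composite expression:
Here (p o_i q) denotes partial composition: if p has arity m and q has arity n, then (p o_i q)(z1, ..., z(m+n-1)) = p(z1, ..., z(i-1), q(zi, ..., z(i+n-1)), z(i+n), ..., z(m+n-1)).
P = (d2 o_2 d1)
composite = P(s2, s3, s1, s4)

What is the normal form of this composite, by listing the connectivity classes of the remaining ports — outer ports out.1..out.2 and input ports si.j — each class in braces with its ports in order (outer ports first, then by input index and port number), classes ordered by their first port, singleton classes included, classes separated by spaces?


{out.1, s2.1} {out.2, s1.1} {s1.2} {s2.2} {s3.1, s3.2, s4.2} {s4.1}

Connectivity passes through glued d2-boundaries; trace each wire chain.
d1 over (s3, s1, s4) gives {out.1, s1.1} {out.2} {s1.2} {s3.1, s3.2, s4.2} {s4.1}, out.j being that stage's outer ports
d2 over (s2, s3, s1, s4) gives {out.1, s2.1} {out.2, s1.1} {s1.2} {s2.2} {s3.1, s3.2, s4.2} {s4.1}, out.j being that stage's outer ports


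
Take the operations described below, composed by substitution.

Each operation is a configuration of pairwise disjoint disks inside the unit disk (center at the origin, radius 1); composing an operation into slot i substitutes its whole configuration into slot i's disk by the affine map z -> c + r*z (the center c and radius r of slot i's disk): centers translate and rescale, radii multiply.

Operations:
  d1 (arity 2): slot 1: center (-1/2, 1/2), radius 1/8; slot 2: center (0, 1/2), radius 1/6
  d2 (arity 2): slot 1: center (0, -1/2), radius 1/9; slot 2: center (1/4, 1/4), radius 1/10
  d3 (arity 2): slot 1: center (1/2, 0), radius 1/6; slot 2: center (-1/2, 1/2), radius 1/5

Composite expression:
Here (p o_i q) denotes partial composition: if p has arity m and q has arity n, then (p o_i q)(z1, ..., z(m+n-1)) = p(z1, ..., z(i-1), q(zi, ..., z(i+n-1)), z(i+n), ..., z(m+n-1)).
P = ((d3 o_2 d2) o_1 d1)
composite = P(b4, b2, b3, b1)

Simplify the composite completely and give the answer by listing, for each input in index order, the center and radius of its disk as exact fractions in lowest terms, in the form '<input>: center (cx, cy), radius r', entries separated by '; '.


Nesting under d3 composes maps z -> c + r*z down each b-path.
b4: after 2 affine steps, its disk has center (5/12, 1/12), radius 1/48
b2: after 2 affine steps, its disk has center (1/2, 1/12), radius 1/36
b3: after 2 affine steps, its disk has center (-1/2, 2/5), radius 1/45
b1: after 2 affine steps, its disk has center (-9/20, 11/20), radius 1/50

b1: center (-9/20, 11/20), radius 1/50; b2: center (1/2, 1/12), radius 1/36; b3: center (-1/2, 2/5), radius 1/45; b4: center (5/12, 1/12), radius 1/48


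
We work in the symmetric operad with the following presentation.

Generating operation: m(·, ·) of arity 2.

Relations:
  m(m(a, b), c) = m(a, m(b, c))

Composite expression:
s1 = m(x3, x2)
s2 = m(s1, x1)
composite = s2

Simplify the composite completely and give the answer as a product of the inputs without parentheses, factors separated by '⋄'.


x3 ⋄ x2 ⋄ x1

Every regrouping of m is equal, so read the x-inputs in written order.
m(x3, x2) reduces to x3 ⋄ x2
m(m(x3, x2), x1) reduces to x3 ⋄ x2 ⋄ x1


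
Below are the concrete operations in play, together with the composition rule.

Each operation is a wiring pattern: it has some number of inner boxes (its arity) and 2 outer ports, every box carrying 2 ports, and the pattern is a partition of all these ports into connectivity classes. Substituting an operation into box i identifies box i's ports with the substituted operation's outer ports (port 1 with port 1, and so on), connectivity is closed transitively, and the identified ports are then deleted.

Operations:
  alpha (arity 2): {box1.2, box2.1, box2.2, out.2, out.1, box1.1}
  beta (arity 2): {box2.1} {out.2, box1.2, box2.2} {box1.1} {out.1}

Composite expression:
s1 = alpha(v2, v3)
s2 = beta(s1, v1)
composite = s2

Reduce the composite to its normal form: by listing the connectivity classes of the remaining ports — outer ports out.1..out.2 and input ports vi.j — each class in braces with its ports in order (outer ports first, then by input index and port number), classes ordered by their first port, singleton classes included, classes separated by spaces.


Connectivity passes through glued beta-boundaries; trace each wire chain.
through alpha, on inputs (v2, v3): {out.1, out.2, v2.1, v2.2, v3.1, v3.2} (out.j = stage outer ports)
through beta, on inputs (v2, v3, v1): {out.1} {out.2, v1.2, v2.1, v2.2, v3.1, v3.2} {v1.1} (out.j = stage outer ports)

{out.1} {out.2, v1.2, v2.1, v2.2, v3.1, v3.2} {v1.1}


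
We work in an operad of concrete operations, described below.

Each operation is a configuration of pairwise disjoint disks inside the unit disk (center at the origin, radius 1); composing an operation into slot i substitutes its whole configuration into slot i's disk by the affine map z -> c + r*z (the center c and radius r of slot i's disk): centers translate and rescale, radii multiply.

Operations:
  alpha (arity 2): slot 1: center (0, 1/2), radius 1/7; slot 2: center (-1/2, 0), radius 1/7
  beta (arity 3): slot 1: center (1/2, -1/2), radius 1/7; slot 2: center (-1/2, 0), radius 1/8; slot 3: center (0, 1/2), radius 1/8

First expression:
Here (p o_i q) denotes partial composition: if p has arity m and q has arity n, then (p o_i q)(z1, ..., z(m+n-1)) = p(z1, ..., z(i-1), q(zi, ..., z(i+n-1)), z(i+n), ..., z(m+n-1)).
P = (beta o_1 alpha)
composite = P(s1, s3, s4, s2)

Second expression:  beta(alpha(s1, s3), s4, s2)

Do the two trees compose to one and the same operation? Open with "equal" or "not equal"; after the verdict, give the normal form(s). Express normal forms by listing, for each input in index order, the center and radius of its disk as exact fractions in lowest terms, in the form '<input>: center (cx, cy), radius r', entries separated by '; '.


equal; both compose to s1: center (1/2, -3/7), radius 1/49; s2: center (0, 1/2), radius 1/8; s3: center (3/7, -1/2), radius 1/49; s4: center (-1/2, 0), radius 1/8

Normal form of the first expression: s1: center (1/2, -3/7), radius 1/49; s2: center (0, 1/2), radius 1/8; s3: center (3/7, -1/2), radius 1/49; s4: center (-1/2, 0), radius 1/8
Normal form of the second expression: s1: center (1/2, -3/7), radius 1/49; s2: center (0, 1/2), radius 1/8; s3: center (3/7, -1/2), radius 1/49; s4: center (-1/2, 0), radius 1/8
Identical normal forms: equal.


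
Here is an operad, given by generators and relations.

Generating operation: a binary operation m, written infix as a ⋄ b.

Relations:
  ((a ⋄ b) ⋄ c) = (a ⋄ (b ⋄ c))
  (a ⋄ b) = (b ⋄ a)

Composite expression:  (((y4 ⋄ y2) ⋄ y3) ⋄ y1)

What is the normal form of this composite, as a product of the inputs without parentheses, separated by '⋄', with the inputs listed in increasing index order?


y1 ⋄ y2 ⋄ y3 ⋄ y4

Both nesting and order wash out for m; what remains is which y's occur.
(y4 ⋄ y2) collapses to y4 ⋄ y2
((y4 ⋄ y2) ⋄ y3) collapses to y4 ⋄ y2 ⋄ y3
(((y4 ⋄ y2) ⋄ y3) ⋄ y1) collapses to y4 ⋄ y2 ⋄ y3 ⋄ y1
rearranged into index order: y1 ⋄ y2 ⋄ y3 ⋄ y4


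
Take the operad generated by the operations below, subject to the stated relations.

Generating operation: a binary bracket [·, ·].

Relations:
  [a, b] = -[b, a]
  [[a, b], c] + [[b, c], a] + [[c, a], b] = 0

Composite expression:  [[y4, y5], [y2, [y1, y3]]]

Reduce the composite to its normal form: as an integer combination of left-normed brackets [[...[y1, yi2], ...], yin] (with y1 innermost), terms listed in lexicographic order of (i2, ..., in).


[[[[y1, y3], y2], y4], y5] - [[[[y1, y3], y2], y5], y4]


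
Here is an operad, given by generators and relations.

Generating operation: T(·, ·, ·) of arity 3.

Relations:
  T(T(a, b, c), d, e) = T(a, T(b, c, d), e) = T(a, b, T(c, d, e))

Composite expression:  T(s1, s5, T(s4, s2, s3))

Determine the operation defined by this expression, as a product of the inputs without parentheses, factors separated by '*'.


Associativity of T dissolves the nesting; only the s-input order survives.
T(s4, s2, s3) unparenthesizes to s4 * s2 * s3
T(s1, s5, T(s4, s2, s3)) unparenthesizes to s1 * s5 * s4 * s2 * s3

s1 * s5 * s4 * s2 * s3


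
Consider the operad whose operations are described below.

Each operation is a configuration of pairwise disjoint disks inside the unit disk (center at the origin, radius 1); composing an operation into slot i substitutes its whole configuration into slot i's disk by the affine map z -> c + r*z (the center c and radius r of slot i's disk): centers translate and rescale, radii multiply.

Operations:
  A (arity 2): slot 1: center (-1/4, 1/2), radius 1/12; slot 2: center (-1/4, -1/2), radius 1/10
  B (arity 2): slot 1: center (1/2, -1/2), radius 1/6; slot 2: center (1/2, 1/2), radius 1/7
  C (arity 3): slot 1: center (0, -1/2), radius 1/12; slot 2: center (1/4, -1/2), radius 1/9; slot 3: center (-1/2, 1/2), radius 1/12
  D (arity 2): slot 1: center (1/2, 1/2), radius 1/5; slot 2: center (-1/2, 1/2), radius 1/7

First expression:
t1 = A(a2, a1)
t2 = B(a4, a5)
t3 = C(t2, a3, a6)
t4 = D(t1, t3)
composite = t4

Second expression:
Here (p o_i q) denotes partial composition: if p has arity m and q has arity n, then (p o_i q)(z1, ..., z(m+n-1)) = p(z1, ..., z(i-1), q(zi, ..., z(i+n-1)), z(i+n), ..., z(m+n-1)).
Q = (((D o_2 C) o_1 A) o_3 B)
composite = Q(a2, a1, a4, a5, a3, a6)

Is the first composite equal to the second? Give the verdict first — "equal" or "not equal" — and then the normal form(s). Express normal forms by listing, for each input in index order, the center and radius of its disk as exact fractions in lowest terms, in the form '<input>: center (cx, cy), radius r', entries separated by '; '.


equal — both sides give a1: center (9/20, 2/5), radius 1/50; a2: center (9/20, 3/5), radius 1/60; a3: center (-13/28, 3/7), radius 1/63; a4: center (-83/168, 71/168), radius 1/504; a5: center (-83/168, 73/168), radius 1/588; a6: center (-4/7, 4/7), radius 1/84

The first expression, normalized: a1: center (9/20, 2/5), radius 1/50; a2: center (9/20, 3/5), radius 1/60; a3: center (-13/28, 3/7), radius 1/63; a4: center (-83/168, 71/168), radius 1/504; a5: center (-83/168, 73/168), radius 1/588; a6: center (-4/7, 4/7), radius 1/84
The second expression, normalized: a1: center (9/20, 2/5), radius 1/50; a2: center (9/20, 3/5), radius 1/60; a3: center (-13/28, 3/7), radius 1/63; a4: center (-83/168, 71/168), radius 1/504; a5: center (-83/168, 73/168), radius 1/588; a6: center (-4/7, 4/7), radius 1/84
Both agree, so they are equal.


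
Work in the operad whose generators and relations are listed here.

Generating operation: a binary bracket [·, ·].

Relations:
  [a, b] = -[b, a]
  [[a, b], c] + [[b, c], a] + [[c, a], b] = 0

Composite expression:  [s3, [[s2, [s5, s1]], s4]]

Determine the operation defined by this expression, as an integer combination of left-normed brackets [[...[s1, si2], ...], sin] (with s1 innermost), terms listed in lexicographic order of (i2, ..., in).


Expand each bracket as ab - ba; the s1-initial words give the coefficients.
Composite bracket: [s3, [[s2, [s5, s1]], s4]]
Expanding via [a, b] = ab - ba: 16 signed words (2^4 = 16).
The s1-initial words carry the normal form:
  word s1s5s2s4s3 has sign -1, contributing -[[[[s1, s5], s2], s4], s3]

-[[[[s1, s5], s2], s4], s3]


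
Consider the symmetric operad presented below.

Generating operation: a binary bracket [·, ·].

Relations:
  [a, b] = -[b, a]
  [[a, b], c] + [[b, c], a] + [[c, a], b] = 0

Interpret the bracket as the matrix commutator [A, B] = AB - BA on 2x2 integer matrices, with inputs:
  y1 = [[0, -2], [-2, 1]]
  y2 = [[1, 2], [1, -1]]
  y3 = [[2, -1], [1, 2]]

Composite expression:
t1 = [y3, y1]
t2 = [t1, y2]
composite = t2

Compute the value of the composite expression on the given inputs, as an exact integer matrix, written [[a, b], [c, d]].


[[1, 18], [-10, -1]]

[y3, y1] = [[4, -1], [-1, -4]]
[[y3, y1], y2] = [[1, 18], [-10, -1]]


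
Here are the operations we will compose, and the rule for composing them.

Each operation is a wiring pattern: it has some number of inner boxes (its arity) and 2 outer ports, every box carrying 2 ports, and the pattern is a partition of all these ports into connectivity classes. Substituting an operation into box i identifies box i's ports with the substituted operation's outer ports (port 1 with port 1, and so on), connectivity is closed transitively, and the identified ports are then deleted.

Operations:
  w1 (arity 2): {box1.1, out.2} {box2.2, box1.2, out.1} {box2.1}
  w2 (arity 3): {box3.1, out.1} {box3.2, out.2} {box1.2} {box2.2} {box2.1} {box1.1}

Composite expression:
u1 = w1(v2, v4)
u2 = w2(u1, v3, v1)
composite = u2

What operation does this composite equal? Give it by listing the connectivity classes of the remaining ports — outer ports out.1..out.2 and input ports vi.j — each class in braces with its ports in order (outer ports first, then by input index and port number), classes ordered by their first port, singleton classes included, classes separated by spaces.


{out.1, v1.1} {out.2, v1.2} {v2.1} {v2.2, v4.2} {v3.1} {v3.2} {v4.1}

Connectivity passes through glued w2-boundaries; trace each wire chain.
w1 over (v2, v4) gives {out.1, v2.2, v4.2} {out.2, v2.1} {v4.1}, out.j being that stage's outer ports
w2 over (v2, v4, v3, v1) gives {out.1, v1.1} {out.2, v1.2} {v2.1} {v2.2, v4.2} {v3.1} {v3.2} {v4.1}, out.j being that stage's outer ports


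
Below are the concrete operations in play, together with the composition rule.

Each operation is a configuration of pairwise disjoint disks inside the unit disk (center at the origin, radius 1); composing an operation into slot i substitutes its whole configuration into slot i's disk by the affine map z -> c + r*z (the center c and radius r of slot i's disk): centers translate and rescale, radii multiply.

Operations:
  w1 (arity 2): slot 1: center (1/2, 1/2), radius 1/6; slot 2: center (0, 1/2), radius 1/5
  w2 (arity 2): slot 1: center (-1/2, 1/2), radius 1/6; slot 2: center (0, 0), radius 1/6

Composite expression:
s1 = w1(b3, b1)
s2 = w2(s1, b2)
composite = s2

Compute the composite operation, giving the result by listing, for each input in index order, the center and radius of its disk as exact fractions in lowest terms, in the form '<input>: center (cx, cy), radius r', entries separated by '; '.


b1: center (-1/2, 7/12), radius 1/30; b2: center (0, 0), radius 1/6; b3: center (-5/12, 7/12), radius 1/36

Only the slot chain above each b matters under w2; compose those maps.
tracing b3 down its 2-map path: center (-5/12, 7/12), radius 1/36
tracing b1 down its 2-map path: center (-1/2, 7/12), radius 1/30
tracing b2 down its 1-map path: center (0, 0), radius 1/6


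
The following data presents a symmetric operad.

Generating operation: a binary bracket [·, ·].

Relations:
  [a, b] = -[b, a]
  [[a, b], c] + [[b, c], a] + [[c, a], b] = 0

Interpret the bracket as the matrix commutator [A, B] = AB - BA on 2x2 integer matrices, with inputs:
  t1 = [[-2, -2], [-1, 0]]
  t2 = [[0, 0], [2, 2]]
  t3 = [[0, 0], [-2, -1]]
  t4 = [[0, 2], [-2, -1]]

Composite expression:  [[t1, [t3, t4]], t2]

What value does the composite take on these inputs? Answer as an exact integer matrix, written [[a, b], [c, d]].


[t3, t4] = [[4, 2], [0, -4]]
[t1, [t3, t4]] = [[2, 12], [-8, -2]]
[[t1, [t3, t4]], t2] = [[24, 24], [8, -24]]

[[24, 24], [8, -24]]


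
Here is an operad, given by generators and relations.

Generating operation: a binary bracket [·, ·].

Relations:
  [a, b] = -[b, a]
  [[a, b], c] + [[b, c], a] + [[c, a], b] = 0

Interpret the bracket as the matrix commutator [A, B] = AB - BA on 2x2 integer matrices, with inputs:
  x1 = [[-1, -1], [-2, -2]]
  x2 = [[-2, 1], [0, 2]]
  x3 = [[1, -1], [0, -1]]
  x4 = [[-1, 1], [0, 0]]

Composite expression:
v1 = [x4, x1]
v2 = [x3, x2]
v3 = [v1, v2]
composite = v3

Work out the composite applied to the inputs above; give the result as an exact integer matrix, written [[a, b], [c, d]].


[x4, x1] = [[-2, 0], [-2, 2]]
[x3, x2] = [[0, -2], [0, 0]]
[[x4, x1], [x3, x2]] = [[-4, 8], [0, 4]]

[[-4, 8], [0, 4]]


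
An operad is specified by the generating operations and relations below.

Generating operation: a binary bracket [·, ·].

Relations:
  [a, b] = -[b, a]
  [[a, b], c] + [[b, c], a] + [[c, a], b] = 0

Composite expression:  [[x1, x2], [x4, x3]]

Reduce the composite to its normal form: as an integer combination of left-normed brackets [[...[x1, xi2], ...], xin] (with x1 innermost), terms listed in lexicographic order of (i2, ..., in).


Antisymmetry and Jacobi reduce to x1-anchored left-normed brackets.
Composite bracket: [[x1, x2], [x4, x3]]
Under [a, b] = ab - ba we get 8 signed associative words (2^3 = 8).
Collect the words opening with x1:
  x1x2x3x4 appears with sign -1, giving the term -[[[x1, x2], x3], x4]
  x1x2x4x3 appears with sign +1, giving the term +[[[x1, x2], x4], x3]

-[[[x1, x2], x3], x4] + [[[x1, x2], x4], x3]


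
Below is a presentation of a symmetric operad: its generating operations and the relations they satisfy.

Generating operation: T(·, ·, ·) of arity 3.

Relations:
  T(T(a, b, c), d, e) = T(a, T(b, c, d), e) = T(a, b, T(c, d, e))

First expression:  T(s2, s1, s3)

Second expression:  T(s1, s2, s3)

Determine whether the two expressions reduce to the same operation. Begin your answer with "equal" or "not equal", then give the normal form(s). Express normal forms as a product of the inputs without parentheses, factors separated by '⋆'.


not equal: they reduce to s2 ⋆ s1 ⋆ s3 and s1 ⋆ s2 ⋆ s3

Reducing the first expression gives s2 ⋆ s1 ⋆ s3
Reducing the second expression gives s1 ⋆ s2 ⋆ s3
They disagree, so not equal.


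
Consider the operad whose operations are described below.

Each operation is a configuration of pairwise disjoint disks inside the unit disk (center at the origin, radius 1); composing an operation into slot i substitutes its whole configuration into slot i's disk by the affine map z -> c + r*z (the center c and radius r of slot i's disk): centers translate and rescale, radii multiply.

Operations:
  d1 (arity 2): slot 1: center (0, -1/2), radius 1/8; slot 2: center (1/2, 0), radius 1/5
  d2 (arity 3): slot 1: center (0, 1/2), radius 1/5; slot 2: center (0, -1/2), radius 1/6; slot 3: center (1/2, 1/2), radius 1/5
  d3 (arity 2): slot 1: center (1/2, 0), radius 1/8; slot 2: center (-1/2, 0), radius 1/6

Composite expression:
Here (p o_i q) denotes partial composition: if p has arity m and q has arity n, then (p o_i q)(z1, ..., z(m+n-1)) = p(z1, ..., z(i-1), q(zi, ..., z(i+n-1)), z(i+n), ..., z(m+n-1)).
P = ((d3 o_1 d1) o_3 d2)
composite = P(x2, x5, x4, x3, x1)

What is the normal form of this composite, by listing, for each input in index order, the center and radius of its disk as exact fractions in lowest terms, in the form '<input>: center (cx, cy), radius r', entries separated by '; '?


x1: center (-5/12, 1/12), radius 1/30; x2: center (1/2, -1/16), radius 1/64; x3: center (-1/2, -1/12), radius 1/36; x4: center (-1/2, 1/12), radius 1/30; x5: center (9/16, 0), radius 1/40


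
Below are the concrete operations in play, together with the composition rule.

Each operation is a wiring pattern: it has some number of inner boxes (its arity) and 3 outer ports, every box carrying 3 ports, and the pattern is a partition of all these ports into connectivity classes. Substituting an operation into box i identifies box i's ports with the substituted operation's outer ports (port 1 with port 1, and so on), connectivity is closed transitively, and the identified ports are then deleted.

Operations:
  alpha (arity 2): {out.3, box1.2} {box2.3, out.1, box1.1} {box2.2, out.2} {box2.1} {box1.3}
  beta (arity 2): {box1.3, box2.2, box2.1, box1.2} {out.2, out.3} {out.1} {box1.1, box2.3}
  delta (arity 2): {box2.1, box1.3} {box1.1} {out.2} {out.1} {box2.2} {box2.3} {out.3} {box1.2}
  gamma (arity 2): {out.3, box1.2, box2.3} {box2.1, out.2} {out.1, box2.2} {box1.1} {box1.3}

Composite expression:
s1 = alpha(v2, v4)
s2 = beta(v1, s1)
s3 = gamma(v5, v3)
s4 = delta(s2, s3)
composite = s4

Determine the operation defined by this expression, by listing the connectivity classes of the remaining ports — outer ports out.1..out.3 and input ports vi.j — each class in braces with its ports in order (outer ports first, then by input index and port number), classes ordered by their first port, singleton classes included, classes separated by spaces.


{out.1} {out.2} {out.3} {v1.1, v2.2} {v1.2, v1.3, v2.1, v4.2, v4.3} {v2.3} {v3.1} {v3.2} {v3.3, v5.2} {v4.1} {v5.1} {v5.3}

After gluing at delta, chains via deleted ports link the v-ports.
alpha over (v2, v4) gives {out.1, v2.1, v4.3} {out.2, v4.2} {out.3, v2.2} {v2.3} {v4.1}, out.j being that stage's outer ports
beta over (v1, v2, v4) gives {out.1} {out.2, out.3} {v1.1, v2.2} {v1.2, v1.3, v2.1, v4.2, v4.3} {v2.3} {v4.1}, out.j being that stage's outer ports
gamma over (v5, v3) gives {out.1, v3.2} {out.2, v3.1} {out.3, v3.3, v5.2} {v5.1} {v5.3}, out.j being that stage's outer ports
delta over (v1, v2, v4, v5, v3) gives {out.1} {out.2} {out.3} {v1.1, v2.2} {v1.2, v1.3, v2.1, v4.2, v4.3} {v2.3} {v3.1} {v3.2} {v3.3, v5.2} {v4.1} {v5.1} {v5.3}, out.j being that stage's outer ports


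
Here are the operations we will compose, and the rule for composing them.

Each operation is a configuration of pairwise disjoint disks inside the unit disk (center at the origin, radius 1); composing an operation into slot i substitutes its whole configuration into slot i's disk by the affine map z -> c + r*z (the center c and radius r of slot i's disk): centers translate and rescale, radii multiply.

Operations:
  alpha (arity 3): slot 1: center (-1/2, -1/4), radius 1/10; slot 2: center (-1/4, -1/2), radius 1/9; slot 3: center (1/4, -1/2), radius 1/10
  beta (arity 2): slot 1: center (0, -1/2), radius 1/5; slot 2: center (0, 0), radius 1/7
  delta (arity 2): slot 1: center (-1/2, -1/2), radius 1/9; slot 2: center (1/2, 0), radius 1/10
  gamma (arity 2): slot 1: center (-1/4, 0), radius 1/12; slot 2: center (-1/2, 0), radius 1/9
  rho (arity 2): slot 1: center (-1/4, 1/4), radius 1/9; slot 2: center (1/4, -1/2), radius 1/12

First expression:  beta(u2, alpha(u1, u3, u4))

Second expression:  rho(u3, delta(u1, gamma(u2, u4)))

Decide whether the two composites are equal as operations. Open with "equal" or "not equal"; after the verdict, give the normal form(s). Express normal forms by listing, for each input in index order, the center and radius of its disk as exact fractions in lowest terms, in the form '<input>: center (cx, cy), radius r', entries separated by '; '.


not equal: they reduce to u1: center (-1/14, -1/28), radius 1/70; u2: center (0, -1/2), radius 1/5; u3: center (-1/28, -1/14), radius 1/63; u4: center (1/28, -1/14), radius 1/70 and u1: center (5/24, -13/24), radius 1/108; u2: center (139/480, -1/2), radius 1/1440; u3: center (-1/4, 1/4), radius 1/9; u4: center (23/80, -1/2), radius 1/1080


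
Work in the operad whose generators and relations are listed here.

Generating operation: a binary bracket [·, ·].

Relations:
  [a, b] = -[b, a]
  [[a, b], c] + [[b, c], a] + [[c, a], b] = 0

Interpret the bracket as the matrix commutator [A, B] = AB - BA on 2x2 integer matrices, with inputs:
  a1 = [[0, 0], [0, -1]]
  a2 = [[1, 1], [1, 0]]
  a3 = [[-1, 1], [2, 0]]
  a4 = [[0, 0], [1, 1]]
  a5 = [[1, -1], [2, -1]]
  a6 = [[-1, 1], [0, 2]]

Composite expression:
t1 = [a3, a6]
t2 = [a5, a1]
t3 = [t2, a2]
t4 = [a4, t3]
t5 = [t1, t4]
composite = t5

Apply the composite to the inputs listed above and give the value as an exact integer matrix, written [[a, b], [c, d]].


[[6, -8], [-12, -6]]

[a3, a6] = [[-2, 2], [-6, 2]]
[a5, a1] = [[0, 1], [2, 0]]
[[a5, a1], a2] = [[-1, -1], [2, 1]]
[a4, [[a5, a1], a2]] = [[1, 1], [0, -1]]
[[a3, a6], [a4, [[a5, a1], a2]]] = [[6, -8], [-12, -6]]


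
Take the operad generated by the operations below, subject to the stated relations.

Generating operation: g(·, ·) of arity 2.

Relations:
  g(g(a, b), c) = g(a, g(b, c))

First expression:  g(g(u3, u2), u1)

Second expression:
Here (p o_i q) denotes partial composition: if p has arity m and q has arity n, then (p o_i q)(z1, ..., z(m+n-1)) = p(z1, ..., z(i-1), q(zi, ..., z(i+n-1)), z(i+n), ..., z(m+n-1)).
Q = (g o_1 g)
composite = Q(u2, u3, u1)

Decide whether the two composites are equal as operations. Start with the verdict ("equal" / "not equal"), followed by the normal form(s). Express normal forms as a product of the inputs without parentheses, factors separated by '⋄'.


not equal — first u3 ⋄ u2 ⋄ u1, second u2 ⋄ u3 ⋄ u1

In normal form, the first expression is u3 ⋄ u2 ⋄ u1
In normal form, the second expression is u2 ⋄ u3 ⋄ u1
Distinct normal forms: not equal.


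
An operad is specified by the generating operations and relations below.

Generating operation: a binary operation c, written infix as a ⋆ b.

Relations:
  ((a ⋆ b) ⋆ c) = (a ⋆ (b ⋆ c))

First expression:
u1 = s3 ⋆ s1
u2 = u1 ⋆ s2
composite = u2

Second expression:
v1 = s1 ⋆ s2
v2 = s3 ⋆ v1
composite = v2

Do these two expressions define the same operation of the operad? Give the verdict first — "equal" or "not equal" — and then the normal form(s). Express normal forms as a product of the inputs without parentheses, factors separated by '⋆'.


equal: each reduces to s3 ⋆ s1 ⋆ s2

In normal form, the first expression is s3 ⋆ s1 ⋆ s2
In normal form, the second expression is s3 ⋆ s1 ⋆ s2
One common form — equal.


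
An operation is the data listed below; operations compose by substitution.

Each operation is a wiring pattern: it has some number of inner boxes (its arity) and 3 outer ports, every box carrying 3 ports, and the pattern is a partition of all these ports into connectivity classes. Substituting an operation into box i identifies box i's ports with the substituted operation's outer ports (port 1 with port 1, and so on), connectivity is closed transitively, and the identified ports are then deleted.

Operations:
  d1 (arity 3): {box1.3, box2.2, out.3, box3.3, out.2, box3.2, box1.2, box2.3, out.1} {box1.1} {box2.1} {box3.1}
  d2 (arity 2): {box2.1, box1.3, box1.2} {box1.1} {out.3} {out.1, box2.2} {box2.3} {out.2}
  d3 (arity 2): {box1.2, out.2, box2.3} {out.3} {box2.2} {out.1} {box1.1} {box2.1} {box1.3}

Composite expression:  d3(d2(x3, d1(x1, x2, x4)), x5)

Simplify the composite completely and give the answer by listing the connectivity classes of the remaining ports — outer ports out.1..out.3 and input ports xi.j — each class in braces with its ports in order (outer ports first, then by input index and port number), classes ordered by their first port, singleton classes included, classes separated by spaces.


{out.1} {out.2, x5.3} {out.3} {x1.1} {x1.2, x1.3, x2.2, x2.3, x3.2, x3.3, x4.2, x4.3} {x2.1} {x3.1} {x4.1} {x5.1} {x5.2}

Connectivity passes through glued d3-boundaries; trace each wire chain.
through d1, on inputs (x1, x2, x4): {out.1, out.2, out.3, x1.2, x1.3, x2.2, x2.3, x4.2, x4.3} {x1.1} {x2.1} {x4.1} (out.j = stage outer ports)
through d2, on inputs (x3, x1, x2, x4): {out.1, x1.2, x1.3, x2.2, x2.3, x3.2, x3.3, x4.2, x4.3} {out.2} {out.3} {x1.1} {x2.1} {x3.1} {x4.1} (out.j = stage outer ports)
through d3, on inputs (x3, x1, x2, x4, x5): {out.1} {out.2, x5.3} {out.3} {x1.1} {x1.2, x1.3, x2.2, x2.3, x3.2, x3.3, x4.2, x4.3} {x2.1} {x3.1} {x4.1} {x5.1} {x5.2} (out.j = stage outer ports)


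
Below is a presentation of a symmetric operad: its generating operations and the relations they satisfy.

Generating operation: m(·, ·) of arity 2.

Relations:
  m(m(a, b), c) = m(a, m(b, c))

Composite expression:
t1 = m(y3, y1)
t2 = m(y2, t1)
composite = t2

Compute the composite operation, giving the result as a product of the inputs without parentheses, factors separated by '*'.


y2 * y3 * y1

All parenthesizations of m agree; list the y-inputs left to right.
m(y3, y1) flattens to y3 * y1
m(y2, m(y3, y1)) flattens to y2 * y3 * y1


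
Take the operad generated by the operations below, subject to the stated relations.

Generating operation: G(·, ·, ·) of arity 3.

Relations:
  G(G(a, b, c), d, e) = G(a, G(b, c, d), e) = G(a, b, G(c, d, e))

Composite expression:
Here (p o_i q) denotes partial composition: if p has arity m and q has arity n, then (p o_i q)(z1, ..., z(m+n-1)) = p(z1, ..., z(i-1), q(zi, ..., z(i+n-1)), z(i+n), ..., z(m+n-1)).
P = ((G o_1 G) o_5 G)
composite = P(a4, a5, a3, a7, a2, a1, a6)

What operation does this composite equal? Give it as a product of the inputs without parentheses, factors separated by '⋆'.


a4 ⋆ a5 ⋆ a3 ⋆ a7 ⋆ a2 ⋆ a1 ⋆ a6

Key point: G is associative — brackets drop, the a-order remains.
G(a4, a5, a3) collapses to a4 ⋆ a5 ⋆ a3
G(a2, a1, a6) collapses to a2 ⋆ a1 ⋆ a6
G(G(a4, a5, a3), a7, G(a2, a1, a6)) collapses to a4 ⋆ a5 ⋆ a3 ⋆ a7 ⋆ a2 ⋆ a1 ⋆ a6


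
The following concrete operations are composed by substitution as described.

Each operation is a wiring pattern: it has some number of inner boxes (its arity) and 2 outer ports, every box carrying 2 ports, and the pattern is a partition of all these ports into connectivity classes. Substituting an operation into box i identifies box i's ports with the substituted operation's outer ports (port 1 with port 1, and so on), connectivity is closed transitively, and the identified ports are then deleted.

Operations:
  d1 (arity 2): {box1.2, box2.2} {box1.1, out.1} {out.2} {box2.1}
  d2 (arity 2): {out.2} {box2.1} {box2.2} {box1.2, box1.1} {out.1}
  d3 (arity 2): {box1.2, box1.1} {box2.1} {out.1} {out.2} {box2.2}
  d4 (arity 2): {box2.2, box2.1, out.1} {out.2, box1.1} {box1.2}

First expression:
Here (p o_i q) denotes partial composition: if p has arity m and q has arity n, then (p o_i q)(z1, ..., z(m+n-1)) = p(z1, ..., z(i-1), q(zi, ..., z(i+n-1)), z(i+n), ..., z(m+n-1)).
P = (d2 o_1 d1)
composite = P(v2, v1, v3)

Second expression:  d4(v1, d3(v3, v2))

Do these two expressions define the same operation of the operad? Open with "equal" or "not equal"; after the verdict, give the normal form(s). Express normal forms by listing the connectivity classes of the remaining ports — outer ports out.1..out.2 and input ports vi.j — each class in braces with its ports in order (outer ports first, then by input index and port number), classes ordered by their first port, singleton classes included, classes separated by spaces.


Normal form of the first expression: {out.1} {out.2} {v1.1} {v1.2, v2.2} {v2.1} {v3.1} {v3.2}
Normal form of the second expression: {out.1} {out.2, v1.1} {v1.2} {v2.1} {v2.2} {v3.1, v3.2}
Distinct normal forms: not equal.

not equal — first {out.1} {out.2} {v1.1} {v1.2, v2.2} {v2.1} {v3.1} {v3.2}, second {out.1} {out.2, v1.1} {v1.2} {v2.1} {v2.2} {v3.1, v3.2}


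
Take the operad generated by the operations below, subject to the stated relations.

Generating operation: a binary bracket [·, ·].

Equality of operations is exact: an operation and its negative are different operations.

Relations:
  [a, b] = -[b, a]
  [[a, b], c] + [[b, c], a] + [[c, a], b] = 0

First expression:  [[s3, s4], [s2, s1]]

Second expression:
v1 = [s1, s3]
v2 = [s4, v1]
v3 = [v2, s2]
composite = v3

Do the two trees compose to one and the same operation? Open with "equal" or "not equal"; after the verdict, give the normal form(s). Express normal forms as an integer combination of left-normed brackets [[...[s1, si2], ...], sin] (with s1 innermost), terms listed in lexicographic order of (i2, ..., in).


not equal; first: [[[s1, s2], s3], s4] - [[[s1, s2], s4], s3]; second: -[[[s1, s3], s4], s2]

Reducing the first expression gives [[[s1, s2], s3], s4] - [[[s1, s2], s4], s3]
Reducing the second expression gives -[[[s1, s3], s4], s2]
The normal forms differ: not equal.


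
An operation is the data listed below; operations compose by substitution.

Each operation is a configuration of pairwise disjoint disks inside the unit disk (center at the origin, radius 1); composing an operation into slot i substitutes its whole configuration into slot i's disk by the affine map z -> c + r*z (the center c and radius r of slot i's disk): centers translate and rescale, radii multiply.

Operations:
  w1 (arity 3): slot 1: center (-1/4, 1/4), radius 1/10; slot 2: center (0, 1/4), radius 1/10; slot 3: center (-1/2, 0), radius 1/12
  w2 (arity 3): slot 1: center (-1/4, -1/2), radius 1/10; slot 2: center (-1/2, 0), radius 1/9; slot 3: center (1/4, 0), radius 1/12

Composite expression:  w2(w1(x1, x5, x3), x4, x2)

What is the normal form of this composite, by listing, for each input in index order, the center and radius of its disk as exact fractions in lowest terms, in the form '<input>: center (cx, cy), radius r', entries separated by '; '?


Nesting under w2 composes maps z -> c + r*z down each x-path.
tracing x1 down its 2-map path: center (-11/40, -19/40), radius 1/100
tracing x5 down its 2-map path: center (-1/4, -19/40), radius 1/100
tracing x3 down its 2-map path: center (-3/10, -1/2), radius 1/120
tracing x4 down its 1-map path: center (-1/2, 0), radius 1/9
tracing x2 down its 1-map path: center (1/4, 0), radius 1/12

x1: center (-11/40, -19/40), radius 1/100; x2: center (1/4, 0), radius 1/12; x3: center (-3/10, -1/2), radius 1/120; x4: center (-1/2, 0), radius 1/9; x5: center (-1/4, -19/40), radius 1/100
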